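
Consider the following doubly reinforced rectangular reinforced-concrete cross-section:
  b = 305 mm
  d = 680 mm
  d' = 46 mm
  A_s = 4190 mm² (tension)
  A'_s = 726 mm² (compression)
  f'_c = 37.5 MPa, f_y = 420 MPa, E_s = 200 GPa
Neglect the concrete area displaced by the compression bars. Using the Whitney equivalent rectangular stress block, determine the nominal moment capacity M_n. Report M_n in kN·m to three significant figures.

Assume both tension and compression steel yield.
Net tension couple steel: A_s − A'_s = 3464 mm².
a = (A_s − A'_s) f_y / (0.85 f'_c b) = 1454880/(0.85 × 37.5 × 305) = 149.65 mm.
c = a/β₁ = 149.65/0.782 = 191.37 mm; ε'_s = 0.003(c − d')/c = 0.0023 ≥ f_y/E_s = 0.0021, so compression steel does yield.
M_n = (A_s − A'_s) f_y (d − a/2) + A'_s f_y (d − d') = [1454880 × (680 − 74.825) + 304920 × (680 − 46)] × 10⁻⁶ = 880.46 + 193.32 = 1073.78 kN·m.

M_n ≈ 1070 kN·m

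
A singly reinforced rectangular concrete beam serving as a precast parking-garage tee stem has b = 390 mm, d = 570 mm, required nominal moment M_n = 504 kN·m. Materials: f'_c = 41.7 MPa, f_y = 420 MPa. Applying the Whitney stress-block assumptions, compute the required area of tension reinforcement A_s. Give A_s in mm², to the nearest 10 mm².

With M_n = 0.85 f'_c a b (d − a/2), solve the quadratic for a:
a = d − √(d² − 2M_n/(0.85 f'_c b)) = 570 − √(570² − 2 × 504×10⁶/(0.85 × 41.7 × 390)) = 68.02 mm.
A_s = 0.85 f'_c a b / f_y = 0.85 × 41.7 × 68.02 × 390 / 420 = 2238.8 mm².

A_s ≈ 2240 mm²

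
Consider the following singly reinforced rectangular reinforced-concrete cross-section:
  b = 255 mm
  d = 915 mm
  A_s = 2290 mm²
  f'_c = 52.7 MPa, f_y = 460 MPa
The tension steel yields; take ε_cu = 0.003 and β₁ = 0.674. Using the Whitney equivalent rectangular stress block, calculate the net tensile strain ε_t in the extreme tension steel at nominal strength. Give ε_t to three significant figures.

a = A_s f_y/(0.85 f'_c b) = 92.22 mm.
β₁ = 0.674, so c = a/β₁ = 92.22/0.674 = 136.82 mm.
From the linear strain diagram with ε_cu = 0.003: ε_t = 0.003 (d − c)/c = 0.003 × (915 − 136.82)/136.82 = 0.0171.
Since ε_t ≥ 0.005, the section is tension-controlled.

ε_t ≈ 0.0171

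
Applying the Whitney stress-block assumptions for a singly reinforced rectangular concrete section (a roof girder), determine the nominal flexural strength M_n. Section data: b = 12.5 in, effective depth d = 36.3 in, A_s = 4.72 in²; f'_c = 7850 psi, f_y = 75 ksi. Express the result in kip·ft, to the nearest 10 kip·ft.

M_n ≈ 1010 kip·ft

T = A_s f_y = 4.72 × 75 = 354 kips.
a = T/(0.85 f'_c b) = 354/(0.85 × 7.85 × 12.5) = 4.244 in.
M_n = T(d − a/2) = 354 × (36.3 − 2.122) = 12099.0 kip·in = 12099.0/12 = 1008.25 kip·ft.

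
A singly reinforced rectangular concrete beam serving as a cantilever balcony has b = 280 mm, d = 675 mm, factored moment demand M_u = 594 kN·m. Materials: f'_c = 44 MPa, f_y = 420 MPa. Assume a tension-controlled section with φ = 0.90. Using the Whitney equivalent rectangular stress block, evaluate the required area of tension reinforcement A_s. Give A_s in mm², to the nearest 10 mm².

A_s ≈ 2520 mm²

M_n = M_u/φ = 594/0.90 = 660 kN·m.
With M_n = 0.85 f'_c a b (d − a/2), solve the quadratic for a:
a = d − √(d² − 2M_n/(0.85 f'_c b)) = 675 − √(675² − 2 × 660×10⁶/(0.85 × 44 × 280)) = 100.91 mm.
A_s = 0.85 f'_c a b / f_y = 0.85 × 44 × 100.91 × 280 / 420 = 2516.0 mm².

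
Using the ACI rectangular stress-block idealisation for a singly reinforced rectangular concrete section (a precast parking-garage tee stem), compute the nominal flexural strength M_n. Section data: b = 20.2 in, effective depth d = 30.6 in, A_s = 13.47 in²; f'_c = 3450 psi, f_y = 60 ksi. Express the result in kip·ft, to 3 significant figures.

M_n ≈ 1600 kip·ft

T = A_s f_y = 13.47 × 60 = 808.2 kips.
a = T/(0.85 f'_c b) = 808.2/(0.85 × 3.45 × 20.2) = 13.644 in.
M_n = T(d − a/2) = 808.2 × (30.6 − 6.822) = 19217.4 kip·in = 19217.4/12 = 1601.45 kip·ft.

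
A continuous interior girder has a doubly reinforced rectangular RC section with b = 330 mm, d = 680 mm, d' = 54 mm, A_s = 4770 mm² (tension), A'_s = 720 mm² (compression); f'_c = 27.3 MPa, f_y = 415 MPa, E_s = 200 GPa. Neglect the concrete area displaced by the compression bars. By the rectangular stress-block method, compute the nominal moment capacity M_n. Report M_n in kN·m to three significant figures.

M_n ≈ 1150 kN·m

Assume both tension and compression steel yield.
Net tension couple steel: A_s − A'_s = 4050 mm².
a = (A_s − A'_s) f_y / (0.85 f'_c b) = 1680750/(0.85 × 27.3 × 330) = 219.49 mm.
c = a/β₁ = 219.49/0.85 = 258.22 mm; ε'_s = 0.003(c − d')/c = 0.0024 ≥ f_y/E_s = 0.0021, so compression steel does yield.
M_n = (A_s − A'_s) f_y (d − a/2) + A'_s f_y (d − d') = [1680750 × (680 − 109.745) + 298800 × (680 − 54)] × 10⁻⁶ = 958.46 + 187.05 = 1145.51 kN·m.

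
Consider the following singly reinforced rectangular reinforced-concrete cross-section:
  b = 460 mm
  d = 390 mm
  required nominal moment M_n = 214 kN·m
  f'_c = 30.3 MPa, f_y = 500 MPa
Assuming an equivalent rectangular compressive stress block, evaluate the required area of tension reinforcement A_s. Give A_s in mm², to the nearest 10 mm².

A_s ≈ 1170 mm²

With M_n = 0.85 f'_c a b (d − a/2), solve the quadratic for a:
a = d − √(d² − 2M_n/(0.85 f'_c b)) = 390 − √(390² − 2 × 214×10⁶/(0.85 × 30.3 × 460)) = 49.45 mm.
A_s = 0.85 f'_c a b / f_y = 0.85 × 30.3 × 49.45 × 460 / 500 = 1171.7 mm².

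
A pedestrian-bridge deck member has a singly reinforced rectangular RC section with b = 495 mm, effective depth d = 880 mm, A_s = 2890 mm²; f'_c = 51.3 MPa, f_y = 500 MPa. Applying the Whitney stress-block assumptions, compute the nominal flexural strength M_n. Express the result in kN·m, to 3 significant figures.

T = A_s f_y = 2890 × 500 = 1445000 N = 1445 kN.
From C = T: a = T/(0.85 f'_c b) = 1445000/(0.85 × 51.3 × 495) = 66.95 mm.
M_n = T(d − a/2) = 1445 kN × (880 − 33.475) mm = 1223.23 kN·m.

M_n ≈ 1220 kN·m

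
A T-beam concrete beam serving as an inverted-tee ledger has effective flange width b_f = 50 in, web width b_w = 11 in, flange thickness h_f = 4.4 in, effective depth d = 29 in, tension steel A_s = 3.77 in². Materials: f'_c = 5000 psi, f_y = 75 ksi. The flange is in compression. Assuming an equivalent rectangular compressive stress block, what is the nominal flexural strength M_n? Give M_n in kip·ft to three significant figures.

M_n ≈ 668 kip·ft

Tension: T = A_s f_y = 3.77 × 75 = 282.75 kips.
Try a within the flange: a = T/(0.85 f'_c b_f) = 282.75/(0.85 × 5 × 50) = 1.331 in.
Since a = 1.331 ≤ h_f = 4.4 in, the stress block lies entirely in the flange; analyse as a rectangular beam of width b_f.
M_n = T(d − a/2) = 282.75 × (29 − 0.6655) = 8011.6 kip·in.
M_n = 8011.6/12 = 667.63 kip·ft.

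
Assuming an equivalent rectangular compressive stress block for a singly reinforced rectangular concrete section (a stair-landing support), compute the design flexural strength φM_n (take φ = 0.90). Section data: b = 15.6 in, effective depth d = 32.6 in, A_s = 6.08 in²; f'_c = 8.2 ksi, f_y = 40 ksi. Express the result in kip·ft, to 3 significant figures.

T = A_s f_y = 6.08 × 40 = 243.2 kips.
a = T/(0.85 f'_c b) = 243.2/(0.85 × 8.2 × 15.6) = 2.237 in.
M_n = T(d − a/2) = 243.2 × (32.6 − 1.1185) = 7656.3 kip·in = 7656.3/12 = 638.03 kip·ft.
φM_n = 0.90 × 638.03 = 574.23 kip·ft.

φM_n ≈ 574 kip·ft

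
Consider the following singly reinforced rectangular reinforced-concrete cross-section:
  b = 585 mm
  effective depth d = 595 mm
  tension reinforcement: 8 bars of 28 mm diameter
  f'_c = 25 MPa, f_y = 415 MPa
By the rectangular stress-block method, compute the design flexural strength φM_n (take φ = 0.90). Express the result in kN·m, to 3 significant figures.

A_s = 8 × 616 = 4928 mm².
T = A_s f_y = 4928 × 415 = 2045120 N = 2045.12 kN.
From C = T: a = T/(0.85 f'_c b) = 2045120/(0.85 × 25 × 585) = 164.51 mm.
M_n = T(d − a/2) = 2045.12 kN × (595 − 82.255) mm = 1048.63 kN·m.
φM_n = 0.90 × 1048.63 = 943.77 kN·m.

φM_n ≈ 944 kN·m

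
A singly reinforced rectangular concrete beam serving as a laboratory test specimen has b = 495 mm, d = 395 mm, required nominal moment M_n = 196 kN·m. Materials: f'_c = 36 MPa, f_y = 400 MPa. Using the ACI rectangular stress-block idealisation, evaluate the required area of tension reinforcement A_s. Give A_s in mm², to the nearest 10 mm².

With M_n = 0.85 f'_c a b (d − a/2), solve the quadratic for a:
a = d − √(d² − 2M_n/(0.85 f'_c b)) = 395 − √(395² − 2 × 196×10⁶/(0.85 × 36 × 495)) = 34.24 mm.
A_s = 0.85 f'_c a b / f_y = 0.85 × 36 × 34.24 × 495 / 400 = 1296.6 mm².

A_s ≈ 1300 mm²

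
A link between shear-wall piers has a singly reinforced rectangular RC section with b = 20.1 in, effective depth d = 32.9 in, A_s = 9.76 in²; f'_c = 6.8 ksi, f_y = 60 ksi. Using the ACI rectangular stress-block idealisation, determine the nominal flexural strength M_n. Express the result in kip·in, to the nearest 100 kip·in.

M_n ≈ 17800 kip·in

T = A_s f_y = 9.76 × 60 = 585.6 kips.
a = T/(0.85 f'_c b) = 585.6/(0.85 × 6.8 × 20.1) = 5.041 in.
M_n = T(d − a/2) = 585.6 × (32.9 − 2.5205) = 17790.2 kip·in.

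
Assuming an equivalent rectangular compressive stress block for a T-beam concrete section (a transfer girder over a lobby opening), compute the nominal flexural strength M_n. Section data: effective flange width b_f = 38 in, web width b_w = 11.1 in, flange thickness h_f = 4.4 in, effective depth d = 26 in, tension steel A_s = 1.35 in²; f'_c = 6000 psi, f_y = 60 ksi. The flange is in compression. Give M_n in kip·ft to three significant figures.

Tension: T = A_s f_y = 1.35 × 60 = 81 kips.
Try a within the flange: a = T/(0.85 f'_c b_f) = 81/(0.85 × 6 × 38) = 0.418 in.
Since a = 0.418 ≤ h_f = 4.4 in, the stress block lies entirely in the flange; analyse as a rectangular beam of width b_f.
M_n = T(d − a/2) = 81 × (26 − 0.209) = 2089.1 kip·in.
M_n = 2089.1/12 = 174.09 kip·ft.

M_n ≈ 174 kip·ft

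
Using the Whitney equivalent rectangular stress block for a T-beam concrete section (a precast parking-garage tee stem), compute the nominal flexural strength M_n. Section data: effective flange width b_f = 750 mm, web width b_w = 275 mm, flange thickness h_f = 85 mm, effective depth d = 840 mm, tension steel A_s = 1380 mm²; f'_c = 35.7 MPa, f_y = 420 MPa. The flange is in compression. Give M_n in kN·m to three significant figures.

Tension: T = A_s f_y = 1380 × 420 = 579600 N.
Try a within the flange: a = T/(0.85 f'_c b_f) = 579600/(0.85 × 35.7 × 750) = 25.47 mm.
Since a = 25.47 ≤ h_f = 85 mm, the stress block lies entirely in the flange; analyse as a rectangular beam of width b_f.
M_n = T(d − a/2) = 579600 × (840 − 12.735) = 479.48 × 10⁶ N·mm.
M_n = 479.48 kN·m.

M_n ≈ 479 kN·m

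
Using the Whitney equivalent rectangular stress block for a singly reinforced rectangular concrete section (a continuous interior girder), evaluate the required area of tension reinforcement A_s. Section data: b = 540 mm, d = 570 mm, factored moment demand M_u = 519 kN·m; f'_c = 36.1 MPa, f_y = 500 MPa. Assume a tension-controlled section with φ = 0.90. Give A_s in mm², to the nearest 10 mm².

M_n = M_u/φ = 519/0.90 = 576.667 kN·m.
With M_n = 0.85 f'_c a b (d − a/2), solve the quadratic for a:
a = d − √(d² − 2M_n/(0.85 f'_c b)) = 570 − √(570² − 2 × 576.667×10⁶/(0.85 × 36.1 × 540)) = 64.73 mm.
A_s = 0.85 f'_c a b / f_y = 0.85 × 36.1 × 64.73 × 540 / 500 = 2145.1 mm².

A_s ≈ 2150 mm²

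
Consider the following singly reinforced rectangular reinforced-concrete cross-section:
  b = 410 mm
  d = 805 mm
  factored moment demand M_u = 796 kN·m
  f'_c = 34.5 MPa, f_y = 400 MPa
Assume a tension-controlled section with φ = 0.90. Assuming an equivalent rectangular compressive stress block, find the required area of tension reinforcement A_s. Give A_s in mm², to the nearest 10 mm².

M_n = M_u/φ = 796/0.90 = 884.444 kN·m.
With M_n = 0.85 f'_c a b (d − a/2), solve the quadratic for a:
a = d − √(d² − 2M_n/(0.85 f'_c b)) = 805 − √(805² − 2 × 884.444×10⁶/(0.85 × 34.5 × 410)) = 97.26 mm.
A_s = 0.85 f'_c a b / f_y = 0.85 × 34.5 × 97.26 × 410 / 400 = 2923.5 mm².

A_s ≈ 2920 mm²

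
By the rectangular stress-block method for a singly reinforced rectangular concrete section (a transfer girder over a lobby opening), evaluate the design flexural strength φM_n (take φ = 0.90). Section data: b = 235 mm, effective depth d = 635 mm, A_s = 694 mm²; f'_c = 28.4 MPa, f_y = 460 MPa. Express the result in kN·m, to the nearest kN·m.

φM_n ≈ 174 kN·m

T = A_s f_y = 694 × 460 = 319240 N = 319.24 kN.
From C = T: a = T/(0.85 f'_c b) = 319240/(0.85 × 28.4 × 235) = 56.27 mm.
M_n = T(d − a/2) = 319.24 kN × (635 − 28.135) mm = 193.74 kN·m.
φM_n = 0.90 × 193.74 = 174.37 kN·m.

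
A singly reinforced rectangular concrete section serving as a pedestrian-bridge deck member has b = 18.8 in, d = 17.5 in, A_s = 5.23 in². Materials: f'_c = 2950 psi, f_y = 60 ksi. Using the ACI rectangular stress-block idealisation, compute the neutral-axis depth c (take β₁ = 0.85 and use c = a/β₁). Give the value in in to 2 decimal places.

c ≈ 7.83 in

T = A_s f_y = 5.23 × 60 = 313.8 kips.
a = T/(0.85 f'_c b) = 313.8/(0.85 × 2.95 × 18.8) = 6.6566 in.
With β₁ = 0.85, c = a/β₁ = 6.6566/0.85 = 7.83 in.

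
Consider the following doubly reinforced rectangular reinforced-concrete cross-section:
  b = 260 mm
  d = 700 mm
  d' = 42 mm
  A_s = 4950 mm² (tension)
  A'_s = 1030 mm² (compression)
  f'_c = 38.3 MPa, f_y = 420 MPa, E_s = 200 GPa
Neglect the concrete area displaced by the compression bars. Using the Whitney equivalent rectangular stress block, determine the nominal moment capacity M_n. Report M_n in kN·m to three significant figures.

Assume both tension and compression steel yield.
Net tension couple steel: A_s − A'_s = 3920 mm².
a = (A_s − A'_s) f_y / (0.85 f'_c b) = 1646400/(0.85 × 38.3 × 260) = 194.51 mm.
c = a/β₁ = 194.51/0.776 = 250.66 mm; ε'_s = 0.003(c − d')/c = 0.0025 ≥ f_y/E_s = 0.0021, so compression steel does yield.
M_n = (A_s − A'_s) f_y (d − a/2) + A'_s f_y (d − d') = [1646400 × (700 − 97.255) + 432600 × (700 − 42)] × 10⁻⁶ = 992.36 + 284.65 = 1277.01 kN·m.

M_n ≈ 1280 kN·m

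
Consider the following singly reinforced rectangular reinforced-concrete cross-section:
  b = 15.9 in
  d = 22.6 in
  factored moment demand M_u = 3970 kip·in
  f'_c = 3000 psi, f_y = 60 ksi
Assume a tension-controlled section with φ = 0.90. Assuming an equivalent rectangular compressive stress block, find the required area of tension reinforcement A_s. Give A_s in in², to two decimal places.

M_n = M_u/φ = 3970/0.90 = 4411.11 kip·in.
From M_n = 0.85 f'_c a b (d − a/2):
a = d − √(d² − 2M_n/(0.85 f'_c b)) = 22.6 − √(22.6² − 2 × 4411.11/(0.85 × 3 × 15.9)) = 5.478 in.
A_s = 0.85 f'_c a b / f_y = 0.85 × 3 × 5.478 × 15.9 / 60 = 3.702 in².

A_s ≈ 3.70 in²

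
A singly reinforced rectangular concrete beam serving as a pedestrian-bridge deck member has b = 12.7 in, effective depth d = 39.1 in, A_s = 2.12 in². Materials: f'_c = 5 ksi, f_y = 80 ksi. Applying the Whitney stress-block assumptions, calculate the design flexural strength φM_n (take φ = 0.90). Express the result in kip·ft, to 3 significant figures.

φM_n ≈ 477 kip·ft

T = A_s f_y = 2.12 × 80 = 169.6 kips.
a = T/(0.85 f'_c b) = 169.6/(0.85 × 5 × 12.7) = 3.142 in.
M_n = T(d − a/2) = 169.6 × (39.1 − 1.571) = 6364.9 kip·in = 6364.9/12 = 530.41 kip·ft.
φM_n = 0.90 × 530.41 = 477.37 kip·ft.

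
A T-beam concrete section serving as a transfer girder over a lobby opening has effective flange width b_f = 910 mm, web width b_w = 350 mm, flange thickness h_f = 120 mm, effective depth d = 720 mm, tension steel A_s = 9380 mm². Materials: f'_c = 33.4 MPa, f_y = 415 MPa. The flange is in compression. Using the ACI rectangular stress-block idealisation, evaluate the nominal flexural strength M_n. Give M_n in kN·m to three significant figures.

M_n ≈ 2490 kN·m

Tension: T = A_s f_y = 9380 × 415 = 3892700 N.
Try a within the flange: a = T/(0.85 f'_c b_f) = 3892700/(0.85 × 33.4 × 910) = 150.68 mm.
a = 150.68 > h_f = 120 mm: the block extends into the web. Split into flange-overhang and web parts.
C_f = 0.85 f'_c (b_f − b_w) h_f = 0.85 × 33.4 × (910 − 350) × 120 = 1907808 N.
Remaining web compression depth: a_w = (T − C_f)/(0.85 f'_c b_w) = (3892700 − 1907808)/(0.85 × 33.4 × 350) = 199.76 mm.
M_n = C_f(d − h_f/2) + (T − C_f)(d − a_w/2) = 1907808 × (720 − 60) + 1984892 × (720 − 99.88) = 1259.15 + 1230.87 = 2490.02 × 10⁶ N·mm.
M_n = 2490.02 kN·m.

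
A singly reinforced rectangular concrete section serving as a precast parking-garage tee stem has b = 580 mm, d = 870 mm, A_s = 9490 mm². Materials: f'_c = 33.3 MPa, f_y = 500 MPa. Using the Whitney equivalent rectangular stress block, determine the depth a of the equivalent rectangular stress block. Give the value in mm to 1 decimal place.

T = A_s f_y = 9490 × 500 = 4745000 N = 4745 kN.
Setting C = 0.85 f'_c a b equal to T: a = 4745000/(0.85 × 33.3 × 580) = 289.0 mm.

a ≈ 289.0 mm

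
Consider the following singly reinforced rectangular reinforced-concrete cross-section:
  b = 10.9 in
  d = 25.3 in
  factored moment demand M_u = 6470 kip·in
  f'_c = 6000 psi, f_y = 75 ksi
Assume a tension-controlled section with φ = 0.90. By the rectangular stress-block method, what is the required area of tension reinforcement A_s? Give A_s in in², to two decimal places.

A_s ≈ 4.28 in²

M_n = M_u/φ = 6470/0.90 = 7188.89 kip·in.
From M_n = 0.85 f'_c a b (d − a/2):
a = d − √(d² − 2M_n/(0.85 f'_c b)) = 25.3 − √(25.3² − 2 × 7188.89/(0.85 × 6 × 10.9)) = 5.769 in.
A_s = 0.85 f'_c a b / f_y = 0.85 × 6 × 5.769 × 10.9 / 75 = 4.276 in².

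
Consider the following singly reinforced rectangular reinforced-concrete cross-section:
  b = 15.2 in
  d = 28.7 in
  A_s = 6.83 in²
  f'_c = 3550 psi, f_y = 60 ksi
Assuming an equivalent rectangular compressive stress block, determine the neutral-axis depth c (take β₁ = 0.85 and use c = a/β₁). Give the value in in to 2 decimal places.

T = A_s f_y = 6.83 × 60 = 409.8 kips.
a = T/(0.85 f'_c b) = 409.8/(0.85 × 3.55 × 15.2) = 8.9347 in.
With β₁ = 0.85, c = a/β₁ = 8.9347/0.85 = 10.51 in.

c ≈ 10.51 in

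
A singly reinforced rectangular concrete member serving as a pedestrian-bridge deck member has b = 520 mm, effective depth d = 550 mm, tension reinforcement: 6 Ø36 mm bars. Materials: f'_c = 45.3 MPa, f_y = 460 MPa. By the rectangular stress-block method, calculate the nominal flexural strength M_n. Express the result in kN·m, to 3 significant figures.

M_n ≈ 1350 kN·m

A_s = 6 × 1018 = 6108 mm².
T = A_s f_y = 6108 × 460 = 2809680 N = 2809.68 kN.
From C = T: a = T/(0.85 f'_c b) = 2809680/(0.85 × 45.3 × 520) = 140.33 mm.
M_n = T(d − a/2) = 2809.68 kN × (550 − 70.165) mm = 1348.18 kN·m.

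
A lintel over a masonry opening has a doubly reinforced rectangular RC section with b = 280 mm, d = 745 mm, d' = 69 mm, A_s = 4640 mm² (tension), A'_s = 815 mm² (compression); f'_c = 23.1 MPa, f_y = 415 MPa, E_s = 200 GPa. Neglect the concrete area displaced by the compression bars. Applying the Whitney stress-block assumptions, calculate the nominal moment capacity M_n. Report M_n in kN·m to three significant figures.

M_n ≈ 1180 kN·m

Assume both tension and compression steel yield.
Net tension couple steel: A_s − A'_s = 3825 mm².
a = (A_s − A'_s) f_y / (0.85 f'_c b) = 1587375/(0.85 × 23.1 × 280) = 288.73 mm.
c = a/β₁ = 288.73/0.85 = 339.68 mm; ε'_s = 0.003(c − d')/c = 0.0024 ≥ f_y/E_s = 0.0021, so compression steel does yield.
M_n = (A_s − A'_s) f_y (d − a/2) + A'_s f_y (d − d') = [1587375 × (745 − 144.365) + 338225 × (745 − 69)] × 10⁻⁶ = 953.43 + 228.64 = 1182.07 kN·m.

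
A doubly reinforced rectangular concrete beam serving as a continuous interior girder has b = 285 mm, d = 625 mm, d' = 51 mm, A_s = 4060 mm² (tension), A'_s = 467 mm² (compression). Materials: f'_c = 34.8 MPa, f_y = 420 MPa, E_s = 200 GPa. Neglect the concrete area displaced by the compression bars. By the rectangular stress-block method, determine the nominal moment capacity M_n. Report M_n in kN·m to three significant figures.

Assume both tension and compression steel yield.
Net tension couple steel: A_s − A'_s = 3593 mm².
a = (A_s − A'_s) f_y / (0.85 f'_c b) = 1509060/(0.85 × 34.8 × 285) = 179.00 mm.
c = a/β₁ = 179.00/0.801 = 223.47 mm; ε'_s = 0.003(c − d')/c = 0.0023 ≥ f_y/E_s = 0.0021, so compression steel does yield.
M_n = (A_s − A'_s) f_y (d − a/2) + A'_s f_y (d − d') = [1509060 × (625 − 89.5) + 196140 × (625 − 51)] × 10⁻⁶ = 808.10 + 112.58 = 920.68 kN·m.

M_n ≈ 921 kN·m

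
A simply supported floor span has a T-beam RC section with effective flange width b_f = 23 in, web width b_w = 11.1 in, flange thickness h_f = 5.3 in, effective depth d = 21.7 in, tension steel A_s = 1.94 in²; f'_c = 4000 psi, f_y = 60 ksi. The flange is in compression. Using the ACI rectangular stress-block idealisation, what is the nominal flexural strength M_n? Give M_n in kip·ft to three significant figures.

M_n ≈ 203 kip·ft

Tension: T = A_s f_y = 1.94 × 60 = 116.4 kips.
Try a within the flange: a = T/(0.85 f'_c b_f) = 116.4/(0.85 × 4 × 23) = 1.488 in.
Since a = 1.488 ≤ h_f = 5.3 in, the stress block lies entirely in the flange; analyse as a rectangular beam of width b_f.
M_n = T(d − a/2) = 116.4 × (21.7 − 0.744) = 2439.3 kip·in.
M_n = 2439.3/12 = 203.28 kip·ft.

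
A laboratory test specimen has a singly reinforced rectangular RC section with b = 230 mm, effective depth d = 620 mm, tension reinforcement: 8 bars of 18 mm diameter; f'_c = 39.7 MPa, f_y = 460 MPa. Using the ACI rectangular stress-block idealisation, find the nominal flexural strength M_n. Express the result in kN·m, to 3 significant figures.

A_s = 8 × 254 = 2032 mm².
T = A_s f_y = 2032 × 460 = 934720 N = 934.72 kN.
From C = T: a = T/(0.85 f'_c b) = 934720/(0.85 × 39.7 × 230) = 120.43 mm.
M_n = T(d − a/2) = 934.72 kN × (620 − 60.215) mm = 523.24 kN·m.

M_n ≈ 523 kN·m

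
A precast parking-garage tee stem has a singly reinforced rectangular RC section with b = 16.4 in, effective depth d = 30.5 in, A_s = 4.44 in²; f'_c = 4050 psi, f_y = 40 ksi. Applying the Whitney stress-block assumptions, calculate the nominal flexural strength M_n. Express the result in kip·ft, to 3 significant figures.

M_n ≈ 428 kip·ft

T = A_s f_y = 4.44 × 40 = 177.6 kips.
a = T/(0.85 f'_c b) = 177.6/(0.85 × 4.05 × 16.4) = 3.146 in.
M_n = T(d − a/2) = 177.6 × (30.5 − 1.573) = 5137.4 kip·in = 5137.4/12 = 428.12 kip·ft.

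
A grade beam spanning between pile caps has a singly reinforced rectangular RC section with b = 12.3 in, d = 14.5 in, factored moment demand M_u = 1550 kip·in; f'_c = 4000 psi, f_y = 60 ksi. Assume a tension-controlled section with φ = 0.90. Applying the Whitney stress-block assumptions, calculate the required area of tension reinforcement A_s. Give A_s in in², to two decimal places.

A_s ≈ 2.22 in²

M_n = M_u/φ = 1550/0.90 = 1722.22 kip·in.
From M_n = 0.85 f'_c a b (d − a/2):
a = d − √(d² − 2M_n/(0.85 f'_c b)) = 14.5 − √(14.5² − 2 × 1722.22/(0.85 × 4 × 12.3)) = 3.191 in.
A_s = 0.85 f'_c a b / f_y = 0.85 × 4 × 3.191 × 12.3 / 60 = 2.224 in².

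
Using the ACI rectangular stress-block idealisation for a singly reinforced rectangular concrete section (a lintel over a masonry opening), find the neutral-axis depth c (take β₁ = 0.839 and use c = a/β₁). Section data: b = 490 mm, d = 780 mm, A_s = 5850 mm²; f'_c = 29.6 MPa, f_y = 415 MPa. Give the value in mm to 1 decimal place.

T = A_s f_y = 5850 × 415 = 2427750 N = 2427.75 kN.
Setting C = 0.85 f'_c a b equal to T: a = 2427750/(0.85 × 29.6 × 490) = 196.923 mm.
With β₁ = 0.839, c = a/β₁ = 196.923/0.839 = 234.7 mm.

c ≈ 234.7 mm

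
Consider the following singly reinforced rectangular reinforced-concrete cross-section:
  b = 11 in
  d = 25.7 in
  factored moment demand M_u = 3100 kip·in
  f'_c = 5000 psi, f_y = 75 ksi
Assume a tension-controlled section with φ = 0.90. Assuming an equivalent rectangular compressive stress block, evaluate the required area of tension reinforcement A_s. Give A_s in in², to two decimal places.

A_s ≈ 1.90 in²

M_n = M_u/φ = 3100/0.90 = 3444.44 kip·in.
From M_n = 0.85 f'_c a b (d − a/2):
a = d − √(d² − 2M_n/(0.85 f'_c b)) = 25.7 − √(25.7² − 2 × 3444.44/(0.85 × 5 × 11)) = 3.048 in.
A_s = 0.85 f'_c a b / f_y = 0.85 × 5 × 3.048 × 11 / 75 = 1.900 in².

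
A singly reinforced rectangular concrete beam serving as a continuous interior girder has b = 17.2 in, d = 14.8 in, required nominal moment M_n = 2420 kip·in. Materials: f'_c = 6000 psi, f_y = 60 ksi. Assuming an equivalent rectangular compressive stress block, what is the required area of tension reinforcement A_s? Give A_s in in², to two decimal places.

From M_n = 0.85 f'_c a b (d − a/2):
a = d − √(d² − 2M_n/(0.85 f'_c b)) = 14.8 − √(14.8² − 2 × 2420/(0.85 × 6 × 17.2)) = 1.999 in.
A_s = 0.85 f'_c a b / f_y = 0.85 × 6 × 1.999 × 17.2 / 60 = 2.923 in².

A_s ≈ 2.92 in²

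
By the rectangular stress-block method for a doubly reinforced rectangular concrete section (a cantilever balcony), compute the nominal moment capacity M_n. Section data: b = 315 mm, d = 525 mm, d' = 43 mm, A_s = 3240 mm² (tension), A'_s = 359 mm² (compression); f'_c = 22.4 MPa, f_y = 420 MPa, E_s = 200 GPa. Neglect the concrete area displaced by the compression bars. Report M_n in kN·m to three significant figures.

Assume both tension and compression steel yield.
Net tension couple steel: A_s − A'_s = 2881 mm².
a = (A_s − A'_s) f_y / (0.85 f'_c b) = 1210020/(0.85 × 22.4 × 315) = 201.75 mm.
c = a/β₁ = 201.75/0.85 = 237.35 mm; ε'_s = 0.003(c − d')/c = 0.0025 ≥ f_y/E_s = 0.0021, so compression steel does yield.
M_n = (A_s − A'_s) f_y (d − a/2) + A'_s f_y (d − d') = [1210020 × (525 − 100.875) + 150780 × (525 − 43)] × 10⁻⁶ = 513.20 + 72.68 = 585.88 kN·m.

M_n ≈ 586 kN·m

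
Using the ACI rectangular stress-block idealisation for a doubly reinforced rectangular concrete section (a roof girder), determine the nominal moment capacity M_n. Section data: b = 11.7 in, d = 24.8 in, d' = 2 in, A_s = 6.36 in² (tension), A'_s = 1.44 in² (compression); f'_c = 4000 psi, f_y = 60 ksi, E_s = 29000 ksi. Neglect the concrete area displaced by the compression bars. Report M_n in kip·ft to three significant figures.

M_n ≈ 683 kip·ft

Assume both steels yield.
a = (A_s − A'_s) f_y/(0.85 f'_c b) = (6.36 − 1.44) × 60/(0.85 × 4 × 11.7) = 7.421 in.
c = a/β₁ = 7.421/0.85 = 8.731 in; ε'_s = 0.003(c − d')/c = 0.0023 ≥ ε_y = 0.0021, so the compression steel yields.
M_n = (A_s − A'_s) f_y (d − a/2) + A'_s f_y (d − d') = 295.2 × (24.8 − 3.7105) + 86.4 × (24.8 − 2) = 6225.6 + 1969.9 = 8195.5 kip·in = 8195.5/12 = 682.96 kip·ft.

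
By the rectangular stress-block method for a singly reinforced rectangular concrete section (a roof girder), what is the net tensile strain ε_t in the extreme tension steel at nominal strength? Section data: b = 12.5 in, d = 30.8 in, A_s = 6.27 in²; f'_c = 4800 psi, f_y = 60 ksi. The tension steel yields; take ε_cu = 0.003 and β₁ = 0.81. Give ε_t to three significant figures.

ε_t ≈ 0.00715

a = A_s f_y/(0.85 f'_c b) = 7.376 in.
β₁ = 0.81, so c = a/β₁ = 7.376/0.81 = 9.106 in.
From the linear strain diagram with ε_cu = 0.003: ε_t = 0.003 (d − c)/c = 0.003 × (30.8 − 9.106)/9.106 = 0.00715.
Since ε_t ≥ 0.005, the section is tension-controlled.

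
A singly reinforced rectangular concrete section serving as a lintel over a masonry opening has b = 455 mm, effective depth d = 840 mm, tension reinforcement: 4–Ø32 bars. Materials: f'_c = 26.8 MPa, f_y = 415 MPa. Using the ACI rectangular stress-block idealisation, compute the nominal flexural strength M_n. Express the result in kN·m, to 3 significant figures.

A_s = 4 × 804 = 3216 mm².
T = A_s f_y = 3216 × 415 = 1334640 N = 1334.64 kN.
From C = T: a = T/(0.85 f'_c b) = 1334640/(0.85 × 26.8 × 455) = 128.77 mm.
M_n = T(d − a/2) = 1334.64 kN × (840 − 64.385) mm = 1035.17 kN·m.

M_n ≈ 1040 kN·m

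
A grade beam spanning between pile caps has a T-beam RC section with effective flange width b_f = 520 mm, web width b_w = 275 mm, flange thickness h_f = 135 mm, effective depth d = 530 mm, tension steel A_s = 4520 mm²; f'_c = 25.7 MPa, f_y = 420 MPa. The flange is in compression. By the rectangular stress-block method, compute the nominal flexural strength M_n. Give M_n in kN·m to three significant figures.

M_n ≈ 842 kN·m

Tension: T = A_s f_y = 4520 × 420 = 1898400 N.
Try a within the flange: a = T/(0.85 f'_c b_f) = 1898400/(0.85 × 25.7 × 520) = 167.12 mm.
a = 167.12 > h_f = 135 mm: the block extends into the web. Split into flange-overhang and web parts.
C_f = 0.85 f'_c (b_f − b_w) h_f = 0.85 × 25.7 × (520 − 275) × 135 = 722523 N.
Remaining web compression depth: a_w = (T − C_f)/(0.85 f'_c b_w) = (1898400 − 722523)/(0.85 × 25.7 × 275) = 195.74 mm.
M_n = C_f(d − h_f/2) + (T − C_f)(d − a_w/2) = 722523 × (530 − 67.5) + 1175877 × (530 − 97.87) = 334.17 + 508.13 = 842.30 × 10⁶ N·mm.
M_n = 842.30 kN·m.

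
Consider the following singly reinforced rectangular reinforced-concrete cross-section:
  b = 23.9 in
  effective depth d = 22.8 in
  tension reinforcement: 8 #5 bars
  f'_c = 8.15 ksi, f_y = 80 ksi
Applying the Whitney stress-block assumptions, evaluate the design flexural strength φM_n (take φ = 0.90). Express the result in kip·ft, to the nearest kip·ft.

A_s = 8 × 0.31 = 2.48 in².
T = A_s f_y = 2.48 × 80 = 198.4 kips.
a = T/(0.85 f'_c b) = 198.4/(0.85 × 8.15 × 23.9) = 1.198 in.
M_n = T(d − a/2) = 198.4 × (22.8 − 0.599) = 4404.7 kip·in = 4404.7/12 = 367.06 kip·ft.
φM_n = 0.90 × 367.06 = 330.35 kip·ft.

φM_n ≈ 330 kip·ft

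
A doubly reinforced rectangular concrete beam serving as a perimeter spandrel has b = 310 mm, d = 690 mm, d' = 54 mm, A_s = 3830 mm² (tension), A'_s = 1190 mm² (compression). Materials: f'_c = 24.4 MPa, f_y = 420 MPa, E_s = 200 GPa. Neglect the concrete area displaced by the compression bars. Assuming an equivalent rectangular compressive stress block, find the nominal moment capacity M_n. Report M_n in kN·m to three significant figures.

Assume both tension and compression steel yield.
Net tension couple steel: A_s − A'_s = 2640 mm².
a = (A_s − A'_s) f_y / (0.85 f'_c b) = 1108800/(0.85 × 24.4 × 310) = 172.46 mm.
c = a/β₁ = 172.46/0.85 = 202.89 mm; ε'_s = 0.003(c − d')/c = 0.0022 ≥ f_y/E_s = 0.0021, so compression steel does yield.
M_n = (A_s − A'_s) f_y (d − a/2) + A'_s f_y (d − d') = [1108800 × (690 − 86.23) + 499800 × (690 − 54)] × 10⁻⁶ = 669.46 + 317.87 = 987.33 kN·m.

M_n ≈ 987 kN·m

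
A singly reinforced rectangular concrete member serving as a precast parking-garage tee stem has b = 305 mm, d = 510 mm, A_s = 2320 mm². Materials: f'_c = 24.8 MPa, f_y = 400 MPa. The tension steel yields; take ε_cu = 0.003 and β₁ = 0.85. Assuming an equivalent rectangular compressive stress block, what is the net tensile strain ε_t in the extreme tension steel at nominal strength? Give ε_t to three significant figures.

a = A_s f_y/(0.85 f'_c b) = 144.34 mm.
β₁ = 0.85, so c = a/β₁ = 144.34/0.85 = 169.81 mm.
From the linear strain diagram with ε_cu = 0.003: ε_t = 0.003 (d − c)/c = 0.003 × (510 − 169.81)/169.81 = 0.00601.
Since ε_t ≥ 0.005, the section is tension-controlled.

ε_t ≈ 0.00601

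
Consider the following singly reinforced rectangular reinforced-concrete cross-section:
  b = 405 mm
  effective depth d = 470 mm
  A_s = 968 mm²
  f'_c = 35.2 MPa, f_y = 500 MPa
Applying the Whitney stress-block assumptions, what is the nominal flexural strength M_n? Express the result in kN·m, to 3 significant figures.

M_n ≈ 218 kN·m

T = A_s f_y = 968 × 500 = 484000 N = 484 kN.
From C = T: a = T/(0.85 f'_c b) = 484000/(0.85 × 35.2 × 405) = 39.94 mm.
M_n = T(d − a/2) = 484 kN × (470 − 19.97) mm = 217.81 kN·m.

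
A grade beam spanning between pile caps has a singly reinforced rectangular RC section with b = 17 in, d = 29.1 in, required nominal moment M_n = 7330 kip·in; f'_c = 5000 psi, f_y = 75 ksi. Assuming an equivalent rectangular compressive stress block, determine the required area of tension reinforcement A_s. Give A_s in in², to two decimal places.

From M_n = 0.85 f'_c a b (d − a/2):
a = d − √(d² − 2M_n/(0.85 f'_c b)) = 29.1 − √(29.1² − 2 × 7330/(0.85 × 5 × 17)) = 3.725 in.
A_s = 0.85 f'_c a b / f_y = 0.85 × 5 × 3.725 × 17 / 75 = 3.588 in².

A_s ≈ 3.59 in²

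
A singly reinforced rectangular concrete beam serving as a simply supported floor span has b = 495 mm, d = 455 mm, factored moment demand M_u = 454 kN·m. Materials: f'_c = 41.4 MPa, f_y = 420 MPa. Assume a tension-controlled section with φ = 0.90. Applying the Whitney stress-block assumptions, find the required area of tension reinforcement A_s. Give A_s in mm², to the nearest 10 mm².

M_n = M_u/φ = 454/0.90 = 504.444 kN·m.
With M_n = 0.85 f'_c a b (d − a/2), solve the quadratic for a:
a = d − √(d² − 2M_n/(0.85 f'_c b)) = 455 − √(455² − 2 × 504.444×10⁶/(0.85 × 41.4 × 495)) = 68.86 mm.
A_s = 0.85 f'_c a b / f_y = 0.85 × 41.4 × 68.86 × 495 / 420 = 2855.9 mm².

A_s ≈ 2860 mm²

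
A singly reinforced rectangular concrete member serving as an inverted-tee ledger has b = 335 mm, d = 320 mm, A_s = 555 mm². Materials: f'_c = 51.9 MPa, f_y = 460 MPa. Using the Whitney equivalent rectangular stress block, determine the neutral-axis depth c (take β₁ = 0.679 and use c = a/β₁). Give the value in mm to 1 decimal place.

T = A_s f_y = 555 × 460 = 255300 N = 255.3 kN.
Setting C = 0.85 f'_c a b equal to T: a = 255300/(0.85 × 51.9 × 335) = 17.275 mm.
With β₁ = 0.679, c = a/β₁ = 17.275/0.679 = 25.4 mm.

c ≈ 25.4 mm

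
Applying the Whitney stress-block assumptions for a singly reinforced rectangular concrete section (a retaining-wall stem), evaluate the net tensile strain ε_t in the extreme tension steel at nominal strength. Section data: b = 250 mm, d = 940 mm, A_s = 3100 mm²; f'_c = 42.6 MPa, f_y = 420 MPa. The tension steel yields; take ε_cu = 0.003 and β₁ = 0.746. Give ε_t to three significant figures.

ε_t ≈ 0.0116

a = A_s f_y/(0.85 f'_c b) = 143.83 mm.
β₁ = 0.746, so c = a/β₁ = 143.83/0.746 = 192.80 mm.
From the linear strain diagram with ε_cu = 0.003: ε_t = 0.003 (d − c)/c = 0.003 × (940 − 192.80)/192.80 = 0.0116.
Since ε_t ≥ 0.005, the section is tension-controlled.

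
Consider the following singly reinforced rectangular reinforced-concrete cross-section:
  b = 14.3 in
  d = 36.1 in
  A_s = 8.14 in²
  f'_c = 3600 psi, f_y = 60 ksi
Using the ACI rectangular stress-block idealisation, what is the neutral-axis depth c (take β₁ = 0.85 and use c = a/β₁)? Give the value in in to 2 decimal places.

c ≈ 13.13 in

T = A_s f_y = 8.14 × 60 = 488.4 kips.
a = T/(0.85 f'_c b) = 488.4/(0.85 × 3.6 × 14.3) = 11.1614 in.
With β₁ = 0.85, c = a/β₁ = 11.1614/0.85 = 13.13 in.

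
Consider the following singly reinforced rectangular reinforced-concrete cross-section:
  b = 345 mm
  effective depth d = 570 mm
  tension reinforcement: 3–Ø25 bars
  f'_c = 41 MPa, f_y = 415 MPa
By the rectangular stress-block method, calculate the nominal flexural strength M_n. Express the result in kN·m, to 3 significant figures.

M_n ≈ 333 kN·m

A_s = 3 × 491 = 1473 mm².
T = A_s f_y = 1473 × 415 = 611295 N = 611.295 kN.
From C = T: a = T/(0.85 f'_c b) = 611295/(0.85 × 41 × 345) = 50.84 mm.
M_n = T(d − a/2) = 611.295 kN × (570 − 25.42) mm = 332.90 kN·m.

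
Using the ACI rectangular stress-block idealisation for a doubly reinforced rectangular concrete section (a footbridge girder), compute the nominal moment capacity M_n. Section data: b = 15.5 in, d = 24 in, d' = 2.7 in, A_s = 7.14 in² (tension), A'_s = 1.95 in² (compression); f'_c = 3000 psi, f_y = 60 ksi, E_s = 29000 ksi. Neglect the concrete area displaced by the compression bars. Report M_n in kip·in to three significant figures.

M_n ≈ 8740 kip·in

Assume both steels yield.
a = (A_s − A'_s) f_y/(0.85 f'_c b) = (7.14 − 1.95) × 60/(0.85 × 3 × 15.5) = 7.879 in.
c = a/β₁ = 7.879/0.85 = 9.269 in; ε'_s = 0.003(c − d')/c = 0.0021 ≥ ε_y = 0.0021, so the compression steel yields.
M_n = (A_s − A'_s) f_y (d − a/2) + A'_s f_y (d − d') = 311.4 × (24 − 3.9395) + 117 × (24 − 2.7) = 6246.8 + 2492.1 = 8738.9 kip·in.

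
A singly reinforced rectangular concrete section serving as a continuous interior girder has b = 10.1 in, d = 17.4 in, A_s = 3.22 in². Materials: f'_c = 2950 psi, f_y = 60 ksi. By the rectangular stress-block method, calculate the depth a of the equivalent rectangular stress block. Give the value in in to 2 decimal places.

a ≈ 7.63 in

T = A_s f_y = 3.22 × 60 = 193.2 kips.
a = T/(0.85 f'_c b) = 193.2/(0.85 × 2.95 × 10.1) = 7.63 in.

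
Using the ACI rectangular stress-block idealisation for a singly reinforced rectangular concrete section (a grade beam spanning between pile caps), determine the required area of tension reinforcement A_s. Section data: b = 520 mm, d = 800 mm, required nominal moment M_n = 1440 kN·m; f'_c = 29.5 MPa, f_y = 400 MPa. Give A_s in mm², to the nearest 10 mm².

With M_n = 0.85 f'_c a b (d − a/2), solve the quadratic for a:
a = d − √(d² − 2M_n/(0.85 f'_c b)) = 800 − √(800² − 2 × 1440×10⁶/(0.85 × 29.5 × 520)) = 152.60 mm.
A_s = 0.85 f'_c a b / f_y = 0.85 × 29.5 × 152.60 × 520 / 400 = 4974.4 mm².

A_s ≈ 4970 mm²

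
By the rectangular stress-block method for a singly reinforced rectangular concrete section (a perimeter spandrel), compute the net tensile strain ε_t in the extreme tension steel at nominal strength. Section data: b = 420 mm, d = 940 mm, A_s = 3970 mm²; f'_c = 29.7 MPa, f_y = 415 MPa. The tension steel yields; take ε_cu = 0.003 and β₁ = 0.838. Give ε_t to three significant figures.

ε_t ≈ 0.0122

a = A_s f_y/(0.85 f'_c b) = 155.39 mm.
β₁ = 0.838, so c = a/β₁ = 155.39/0.838 = 185.43 mm.
From the linear strain diagram with ε_cu = 0.003: ε_t = 0.003 (d − c)/c = 0.003 × (940 − 185.43)/185.43 = 0.0122.
Since ε_t ≥ 0.005, the section is tension-controlled.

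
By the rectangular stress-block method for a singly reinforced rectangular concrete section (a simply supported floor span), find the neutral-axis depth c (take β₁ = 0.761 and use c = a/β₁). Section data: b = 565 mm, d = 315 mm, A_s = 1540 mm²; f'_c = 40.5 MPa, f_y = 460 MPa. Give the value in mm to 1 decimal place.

T = A_s f_y = 1540 × 460 = 708400 N = 708.4 kN.
Setting C = 0.85 f'_c a b equal to T: a = 708400/(0.85 × 40.5 × 565) = 36.421 mm.
With β₁ = 0.761, c = a/β₁ = 36.421/0.761 = 47.9 mm.

c ≈ 47.9 mm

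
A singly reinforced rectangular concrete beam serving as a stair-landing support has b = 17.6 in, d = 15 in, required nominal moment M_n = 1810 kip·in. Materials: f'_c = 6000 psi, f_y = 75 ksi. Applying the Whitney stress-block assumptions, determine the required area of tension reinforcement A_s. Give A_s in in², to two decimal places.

From M_n = 0.85 f'_c a b (d − a/2):
a = d − √(d² − 2M_n/(0.85 f'_c b)) = 15 − √(15² − 2 × 1810/(0.85 × 6 × 17.6)) = 1.411 in.
A_s = 0.85 f'_c a b / f_y = 0.85 × 6 × 1.411 × 17.6 / 75 = 1.689 in².

A_s ≈ 1.69 in²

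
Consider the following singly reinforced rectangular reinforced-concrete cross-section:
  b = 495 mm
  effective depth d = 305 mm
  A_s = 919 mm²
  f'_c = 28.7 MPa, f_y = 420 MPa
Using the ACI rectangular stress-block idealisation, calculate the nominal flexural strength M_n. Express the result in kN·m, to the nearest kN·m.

M_n ≈ 112 kN·m

T = A_s f_y = 919 × 420 = 385980 N = 385.98 kN.
From C = T: a = T/(0.85 f'_c b) = 385980/(0.85 × 28.7 × 495) = 31.96 mm.
M_n = T(d − a/2) = 385.98 kN × (305 − 15.98) mm = 111.56 kN·m.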